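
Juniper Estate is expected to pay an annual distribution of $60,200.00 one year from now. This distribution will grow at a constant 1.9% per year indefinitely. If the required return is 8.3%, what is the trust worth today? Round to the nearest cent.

$940625.00

Growing perpetuity: P = D₁ / (r − g) = $60,200.0000 / (0.083 − 0.019) = $940,625.00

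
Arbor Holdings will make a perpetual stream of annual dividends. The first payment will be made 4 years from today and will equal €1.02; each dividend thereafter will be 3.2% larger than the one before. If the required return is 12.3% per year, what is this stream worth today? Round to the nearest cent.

Value at end of year 3: C₁ / (r − g) = €1.02 / (0.123 − 0.032) = €11.2088
Discount to today: PV = €11.2088 / (1 + 0.123)^3 = €11.2088 / 1.416248 = €7.91

€7.91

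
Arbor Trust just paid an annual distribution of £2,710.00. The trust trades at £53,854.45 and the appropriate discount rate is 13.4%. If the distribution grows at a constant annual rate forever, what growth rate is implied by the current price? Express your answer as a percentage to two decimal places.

7.97%

P = D₀(1+g)/(r−g) ⇒ P(r−g) = D₀(1+g) ⇒ g(P+D₀) = P·r − D₀
g = (P·r − D₀)/(P + D₀) = (£53,854.45×0.134 − £2,710.00) / (£53,854.45 + £2,710.00) = 0.079670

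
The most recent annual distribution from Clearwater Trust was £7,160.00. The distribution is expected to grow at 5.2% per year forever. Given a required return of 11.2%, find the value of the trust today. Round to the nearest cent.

D₁ = D₀ × (1 + g) = £7,160.00 × 1.052 = £7,532.3200
Growing perpetuity: P = D₁ / (r − g) = £7,532.3200 / (0.112 − 0.052) = £125,538.67

£125538.67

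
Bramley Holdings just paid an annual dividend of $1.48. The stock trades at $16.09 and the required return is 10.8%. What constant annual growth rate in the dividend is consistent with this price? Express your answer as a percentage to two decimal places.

1.47%

P = D₀(1+g)/(r−g) ⇒ P(r−g) = D₀(1+g) ⇒ g(P+D₀) = P·r − D₀
g = (P·r − D₀)/(P + D₀) = ($16.09×0.108 − $1.48) / ($16.09 + $1.48) = 0.014668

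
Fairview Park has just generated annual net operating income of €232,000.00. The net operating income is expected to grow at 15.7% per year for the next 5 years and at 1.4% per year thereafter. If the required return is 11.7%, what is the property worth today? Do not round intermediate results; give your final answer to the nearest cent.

D_1 = 268424.00000
D_2 = 310566.56800
D_3 = 359325.51918
D_4 = 415739.62569
D_5 = 481010.74692
Terminal value at year 5: TV = D_5×(1+g_2)/(r−g_2) = 487744.89738/0.103 = 4735387.35317
P_0 = D_1/(1+r)^1 + D_2/(1+r)^2 + D_3/(1+r)^3 + D_4/(1+r)^4 + D_5/(1+r)^5 + TV/(1+r)^5
    = 240307.96777 + 248913.44558 + 257827.08732 + 267059.92840 + 276623.39943 + 2723263.36914 = 4013995.19764

€4013995.20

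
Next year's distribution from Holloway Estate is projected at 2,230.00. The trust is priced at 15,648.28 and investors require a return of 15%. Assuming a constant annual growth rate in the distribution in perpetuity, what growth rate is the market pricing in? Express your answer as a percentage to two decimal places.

P = D₁/(r−g) ⇒ g = r − D₁/P = 0.15 − 2,230.00/15,648.28 = 0.007492

0.75%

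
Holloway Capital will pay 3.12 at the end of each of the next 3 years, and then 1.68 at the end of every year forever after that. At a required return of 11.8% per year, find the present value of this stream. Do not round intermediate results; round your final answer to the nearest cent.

17.71

PV of 3-year annuity: 3.12 × [1 − (1+0.118)^−3] / 0.118 = 7.51954
Perpetuity value at year 3: 1.68 / 0.118 = 14.23729
PV of perpetuity: 14.23729 / (1+0.118)^3 = 10.18830
Total PV = 7.51954 + 10.18830 = 17.70785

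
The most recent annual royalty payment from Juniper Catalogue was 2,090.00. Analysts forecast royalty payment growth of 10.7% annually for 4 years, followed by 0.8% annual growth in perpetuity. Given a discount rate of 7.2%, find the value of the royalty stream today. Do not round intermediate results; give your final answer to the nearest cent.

D_1 = 2313.63000
D_2 = 2561.18841
D_3 = 2835.23557
D_4 = 3138.60578
Terminal value at year 4: TV = D_4×(1+g_2)/(r−g_2) = 3163.71462/0.064 = 49433.04097
P_0 = D_1/(1+r)^1 + D_2/(1+r)^2 + D_3/(1+r)^3 + D_4/(1+r)^4 + TV/(1+r)^4
    = 2158.23694 + 2228.70177 + 2301.46722 + 2376.60840 + 37431.58234 = 46496.59666

46496.60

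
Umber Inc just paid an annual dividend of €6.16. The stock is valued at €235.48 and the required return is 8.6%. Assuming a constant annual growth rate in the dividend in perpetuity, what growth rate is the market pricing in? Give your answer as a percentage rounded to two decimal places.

5.83%

P = D₀(1+g)/(r−g) ⇒ P(r−g) = D₀(1+g) ⇒ g(P+D₀) = P·r − D₀
g = (P·r − D₀)/(P + D₀) = (€235.48×0.086 − €6.16) / (€235.48 + €6.16) = 0.058315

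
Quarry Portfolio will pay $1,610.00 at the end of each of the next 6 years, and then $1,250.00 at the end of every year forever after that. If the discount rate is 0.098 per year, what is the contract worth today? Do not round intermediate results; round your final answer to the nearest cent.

$14332.23

PV of 6-year annuity: $1,610.00 × [1 − (1+0.098)^−6] / 0.098 = 7053.25878
Perpetuity value at year 6: $1,250.00 / 0.098 = 12755.10204
PV of perpetuity: 12755.10204 / (1+0.098)^6 = 7278.96945
Total PV = 7053.25878 + 7278.96945 = 14332.22823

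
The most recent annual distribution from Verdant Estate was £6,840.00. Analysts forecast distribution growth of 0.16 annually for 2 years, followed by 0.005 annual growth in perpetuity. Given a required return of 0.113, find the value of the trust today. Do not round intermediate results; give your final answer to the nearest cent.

D_1 = 7934.40000
D_2 = 9203.90400
Terminal value at year 2: TV = D_2×(1+g_2)/(r−g_2) = 9249.92352/0.108 = 85647.44000
P_0 = D_1/(1+r)^1 + D_2/(1+r)^2 + TV/(1+r)^2
    = 7128.84097 + 7429.87918 + 69139.15347 = 83697.87361

£83697.87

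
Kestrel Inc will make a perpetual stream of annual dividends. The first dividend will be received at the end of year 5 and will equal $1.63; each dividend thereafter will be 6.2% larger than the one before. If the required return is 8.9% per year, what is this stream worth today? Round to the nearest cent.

$42.93

Value at end of year 4: C₁ / (r − g) = $1.63 / (0.089 − 0.062) = $60.3704
Discount to today: PV = $60.3704 / (1 + 0.089)^4 = $60.3704 / 1.406409 = $42.93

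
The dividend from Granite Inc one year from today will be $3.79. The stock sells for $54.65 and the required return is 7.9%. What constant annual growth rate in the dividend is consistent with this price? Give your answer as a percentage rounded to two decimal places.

P = D₁/(r−g) ⇒ g = r − D₁/P = 0.079 − $3.79/$54.65 = 0.009650

0.96%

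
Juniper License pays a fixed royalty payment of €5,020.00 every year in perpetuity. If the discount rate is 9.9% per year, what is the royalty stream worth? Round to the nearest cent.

€50707.07

Level perpetuity: PV = C / r = €5,020.00 / 0.099 = €50,707.07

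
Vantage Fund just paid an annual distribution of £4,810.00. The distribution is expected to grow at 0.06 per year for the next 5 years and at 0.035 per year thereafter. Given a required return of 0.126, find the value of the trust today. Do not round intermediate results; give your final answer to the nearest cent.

£60583.82

D_1 = 5098.60000
D_2 = 5404.51600
D_3 = 5728.78696
D_4 = 6072.51418
D_5 = 6436.86503
Terminal value at year 5: TV = D_5×(1+g_2)/(r−g_2) = 6662.15530/0.091 = 73210.49785
P_0 = D_1/(1+r)^1 + D_2/(1+r)^2 + D_3/(1+r)^3 + D_4/(1+r)^4 + D_5/(1+r)^5 + TV/(1+r)^5
    = 4528.06394 + 4262.65345 + 4012.79987 + 3777.59135 + 3556.16948 + 40446.54296 = 60583.82105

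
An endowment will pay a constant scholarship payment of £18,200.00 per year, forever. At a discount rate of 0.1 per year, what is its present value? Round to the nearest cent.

£182000.00

Level perpetuity: PV = C / r = £18,200.00 / 0.1 = £182,000.00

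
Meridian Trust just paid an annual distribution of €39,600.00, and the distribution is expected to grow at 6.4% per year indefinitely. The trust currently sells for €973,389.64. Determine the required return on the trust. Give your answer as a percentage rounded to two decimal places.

10.73%

D₁ = €39,600.00 × 1.064 = €42,134.4000
P = D₁/(r − g) ⇒ r = D₁/P + g = €42,134.4000/€973,389.64 + 0.064 = 0.043286 + 0.064 = 0.107286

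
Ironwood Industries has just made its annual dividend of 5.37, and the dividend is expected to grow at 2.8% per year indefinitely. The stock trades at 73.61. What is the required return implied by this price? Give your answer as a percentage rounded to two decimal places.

10.30%

D₁ = 5.37 × 1.028 = 5.5204
P = D₁/(r − g) ⇒ r = D₁/P + g = 5.5204/73.61 + 0.028 = 0.074995 + 0.028 = 0.102995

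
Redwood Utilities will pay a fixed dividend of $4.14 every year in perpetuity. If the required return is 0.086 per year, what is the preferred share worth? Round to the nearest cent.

$48.14

Level perpetuity: PV = C / r = $4.14 / 0.086 = $48.14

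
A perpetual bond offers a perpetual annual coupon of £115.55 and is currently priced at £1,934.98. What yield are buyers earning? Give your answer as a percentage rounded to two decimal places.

5.97%

P = C/r ⇒ r = C/P = £115.55/£1,934.98 = 0.059716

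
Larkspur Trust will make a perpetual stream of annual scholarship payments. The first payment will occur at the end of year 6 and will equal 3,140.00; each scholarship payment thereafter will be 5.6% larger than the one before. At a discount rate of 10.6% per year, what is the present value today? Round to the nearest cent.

37947.57

Value at end of year 5: C₁ / (r − g) = 3,140.00 / (0.106 − 0.056) = 62,800.0000
Discount to today: PV = 62,800.0000 / (1 + 0.106)^5 = 62,800.0000 / 1.654915 = 37,947.57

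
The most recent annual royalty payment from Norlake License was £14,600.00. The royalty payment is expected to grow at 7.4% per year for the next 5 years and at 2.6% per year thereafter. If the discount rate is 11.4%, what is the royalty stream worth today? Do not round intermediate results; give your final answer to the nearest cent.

£207282.28

D_1 = 15680.40000
D_2 = 16840.74960
D_3 = 18086.96507
D_4 = 19425.40049
D_5 = 20862.88012
Terminal value at year 5: TV = D_5×(1+g_2)/(r−g_2) = 21405.31500/0.088 = 243242.21596
P_0 = D_1/(1+r)^1 + D_2/(1+r)^2 + D_3/(1+r)^3 + D_4/(1+r)^4 + D_5/(1+r)^5 + TV/(1+r)^5
    = 14075.76302 + 13570.34962 + 13083.08393 + 12613.31431 + 12160.41254 + 141779.35525 = 207282.27866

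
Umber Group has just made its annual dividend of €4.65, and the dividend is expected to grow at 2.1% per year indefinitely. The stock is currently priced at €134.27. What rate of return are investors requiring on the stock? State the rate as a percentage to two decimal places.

5.64%

D₁ = €4.65 × 1.021 = €4.7477
P = D₁/(r − g) ⇒ r = D₁/P + g = €4.7477/€134.27 + 0.021 = 0.035359 + 0.021 = 0.056359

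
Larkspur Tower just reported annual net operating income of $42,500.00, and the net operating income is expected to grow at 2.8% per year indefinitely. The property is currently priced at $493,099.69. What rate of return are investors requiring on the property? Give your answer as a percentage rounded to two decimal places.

D₁ = $42,500.00 × 1.028 = $43,690.0000
P = D₁/(r − g) ⇒ r = D₁/P + g = $43,690.0000/$493,099.69 + 0.028 = 0.088603 + 0.028 = 0.116603

11.66%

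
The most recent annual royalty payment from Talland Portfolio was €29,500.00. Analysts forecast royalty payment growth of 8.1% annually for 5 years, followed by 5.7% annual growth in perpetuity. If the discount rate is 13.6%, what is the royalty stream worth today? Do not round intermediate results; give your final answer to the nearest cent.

D_1 = 31889.50000
D_2 = 34472.54950
D_3 = 37264.82601
D_4 = 40283.27692
D_5 = 43546.22235
Terminal value at year 5: TV = D_5×(1+g_2)/(r−g_2) = 46028.35702/0.079 = 582637.43064
P_0 = D_1/(1+r)^1 + D_2/(1+r)^2 + D_3/(1+r)^3 + D_4/(1+r)^4 + D_5/(1+r)^5 + TV/(1+r)^5
    = 28071.74296 + 26712.63568 + 25419.33026 + 24188.64085 + 23017.53588 + 307968.80289 = 435378.68853

€435378.69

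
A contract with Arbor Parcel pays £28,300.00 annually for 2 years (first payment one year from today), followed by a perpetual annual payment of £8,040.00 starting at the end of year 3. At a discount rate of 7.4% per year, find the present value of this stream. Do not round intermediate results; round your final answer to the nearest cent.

PV of 2-year annuity: £28,300.00 × [1 − (1+0.074)^−2] / 0.074 = 50884.63046
Perpetuity value at year 2: £8,040.00 / 0.074 = 108648.64865
PV of perpetuity: 108648.64865 / (1+0.074)^2 = 94192.37908
Total PV = 50884.63046 + 94192.37908 = 145077.00953

£145077.01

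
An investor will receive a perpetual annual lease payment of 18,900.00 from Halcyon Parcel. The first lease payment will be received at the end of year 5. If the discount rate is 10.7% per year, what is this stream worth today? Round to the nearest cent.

117621.72

Value at end of year 4: C / r = 18,900.00 / 0.107 = 176,635.5140
Discount to today: PV = 176,635.5140 / (1 + 0.107)^4 = 176,635.5140 / 1.501725 = 117,621.72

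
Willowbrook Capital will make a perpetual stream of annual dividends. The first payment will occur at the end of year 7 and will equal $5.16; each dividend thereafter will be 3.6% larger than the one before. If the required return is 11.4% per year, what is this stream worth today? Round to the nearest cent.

$34.61

Value at end of year 6: C₁ / (r − g) = $5.16 / (0.114 − 0.036) = $66.1538
Discount to today: PV = $66.1538 / (1 + 0.114)^6 = $66.1538 / 1.911222 = $34.61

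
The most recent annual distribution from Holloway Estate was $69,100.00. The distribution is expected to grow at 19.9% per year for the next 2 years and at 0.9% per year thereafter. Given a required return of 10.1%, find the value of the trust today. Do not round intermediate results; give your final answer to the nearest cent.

$1055962.09

D_1 = 82850.90000
D_2 = 99338.22910
Terminal value at year 2: TV = D_2×(1+g_2)/(r−g_2) = 100232.27316/0.092 = 1089481.23002
P_0 = D_1/(1+r)^1 + D_2/(1+r)^2 + TV/(1+r)^2
    = 75250.59037 + 81948.64474 + 898762.85370 = 1055962.08881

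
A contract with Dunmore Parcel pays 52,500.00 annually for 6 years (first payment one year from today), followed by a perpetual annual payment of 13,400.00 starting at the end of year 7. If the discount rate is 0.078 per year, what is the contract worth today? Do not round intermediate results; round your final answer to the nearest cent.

353651.42

PV of 6-year annuity: 52,500.00 × [1 − (1+0.078)^−6] / 0.078 = 244180.78511
Perpetuity value at year 6: 13,400.00 / 0.078 = 171794.87179
PV of perpetuity: 171794.87179 / (1+0.078)^6 = 109470.63331
Total PV = 244180.78511 + 109470.63331 = 353651.41842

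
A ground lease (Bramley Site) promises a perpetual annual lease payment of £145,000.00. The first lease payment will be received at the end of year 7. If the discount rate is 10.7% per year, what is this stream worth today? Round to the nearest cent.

Value at end of year 6: C / r = £145,000.00 / 0.107 = £1,355,140.1869
Discount to today: PV = £1,355,140.1869 / (1 + 0.107)^6 = £1,355,140.1869 / 1.840288 = £736,374.09

£736374.09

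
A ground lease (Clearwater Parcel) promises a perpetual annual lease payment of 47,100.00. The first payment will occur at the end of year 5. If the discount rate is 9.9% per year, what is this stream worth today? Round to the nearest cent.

Value at end of year 4: C / r = 47,100.00 / 0.099 = 475,757.5758
Discount to today: PV = 475,757.5758 / (1 + 0.099)^4 = 475,757.5758 / 1.458783 = 326,133.15

326133.15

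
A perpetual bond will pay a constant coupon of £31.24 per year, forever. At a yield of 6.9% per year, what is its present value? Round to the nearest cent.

Level perpetuity: PV = C / r = £31.24 / 0.069 = £452.75

£452.75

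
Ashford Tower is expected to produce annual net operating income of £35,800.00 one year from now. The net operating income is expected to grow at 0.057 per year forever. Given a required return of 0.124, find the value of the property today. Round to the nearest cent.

£534328.36

Growing perpetuity: P = D₁ / (r − g) = £35,800.0000 / (0.124 − 0.057) = £534,328.36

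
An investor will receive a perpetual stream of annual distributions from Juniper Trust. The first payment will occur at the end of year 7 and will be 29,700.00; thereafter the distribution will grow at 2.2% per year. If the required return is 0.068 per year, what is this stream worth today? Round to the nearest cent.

Value at end of year 6: C₁ / (r − g) = 29,700.00 / (0.068 − 0.022) = 645,652.1739
Discount to today: PV = 645,652.1739 / (1 + 0.068)^6 = 645,652.1739 / 1.483978 = 435,081.99

435081.99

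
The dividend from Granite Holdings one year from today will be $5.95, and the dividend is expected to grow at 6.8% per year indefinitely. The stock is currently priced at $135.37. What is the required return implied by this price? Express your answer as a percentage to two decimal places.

11.20%

P = D₁/(r − g) ⇒ r = D₁/P + g = $5.9500/$135.37 + 0.068 = 0.043954 + 0.068 = 0.111954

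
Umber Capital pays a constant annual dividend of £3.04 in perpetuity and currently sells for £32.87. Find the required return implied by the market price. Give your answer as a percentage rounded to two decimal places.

9.25%

P = C/r ⇒ r = C/P = £3.04/£32.87 = 0.092486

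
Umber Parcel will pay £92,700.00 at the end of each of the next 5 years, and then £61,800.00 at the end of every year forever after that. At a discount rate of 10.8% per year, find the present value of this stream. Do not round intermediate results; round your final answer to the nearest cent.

PV of 5-year annuity: £92,700.00 × [1 − (1+0.108)^−5] / 0.108 = 344340.36617
Perpetuity value at year 5: £61,800.00 / 0.108 = 572222.22222
PV of perpetuity: 572222.22222 / (1+0.108)^5 = 342661.97811
Total PV = 344340.36617 + 342661.97811 = 687002.34428

£687002.34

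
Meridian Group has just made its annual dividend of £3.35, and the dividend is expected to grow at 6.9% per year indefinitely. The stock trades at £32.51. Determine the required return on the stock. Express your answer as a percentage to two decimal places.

17.92%

D₁ = £3.35 × 1.069 = £3.5812
P = D₁/(r − g) ⇒ r = D₁/P + g = £3.5812/£32.51 + 0.069 = 0.110155 + 0.069 = 0.179155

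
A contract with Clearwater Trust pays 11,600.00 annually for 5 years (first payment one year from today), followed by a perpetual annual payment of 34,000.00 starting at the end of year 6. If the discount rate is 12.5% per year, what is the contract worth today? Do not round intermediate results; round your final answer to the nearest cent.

PV of 5-year annuity: 11,600.00 × [1 − (1+0.125)^−5] / 0.125 = 41302.59276
Perpetuity value at year 5: 34,000.00 / 0.125 = 272000.00000
PV of perpetuity: 272000.00000 / (1+0.125)^5 = 150940.67639
Total PV = 41302.59276 + 150940.67639 = 192243.26915

192243.27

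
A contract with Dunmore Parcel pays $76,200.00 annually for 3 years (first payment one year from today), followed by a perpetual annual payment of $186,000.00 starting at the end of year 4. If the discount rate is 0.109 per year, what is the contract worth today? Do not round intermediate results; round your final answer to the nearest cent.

PV of 3-year annuity: $76,200.00 × [1 − (1+0.109)^−3] / 0.109 = 186535.40468
Perpetuity value at year 3: $186,000.00 / 0.109 = 1706422.01835
PV of perpetuity: 1706422.01835 / (1+0.109)^3 = 1251099.37700
Total PV = 186535.40468 + 1251099.37700 = 1437634.78168

$1437634.78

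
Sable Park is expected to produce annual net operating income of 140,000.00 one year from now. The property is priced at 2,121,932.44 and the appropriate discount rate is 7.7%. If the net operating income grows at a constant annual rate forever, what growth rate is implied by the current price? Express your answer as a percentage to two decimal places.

1.10%

P = D₁/(r−g) ⇒ g = r − D₁/P = 0.077 − 140,000.00/2,121,932.44 = 0.011022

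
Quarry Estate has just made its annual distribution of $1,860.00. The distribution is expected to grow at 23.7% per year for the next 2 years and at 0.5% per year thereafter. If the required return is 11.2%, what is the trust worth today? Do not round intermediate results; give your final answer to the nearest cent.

$25989.23

D_1 = 2300.82000
D_2 = 2846.11434
Terminal value at year 2: TV = D_2×(1+g_2)/(r−g_2) = 2860.34491/0.107 = 26732.19544
P_0 = D_1/(1+r)^1 + D_2/(1+r)^2 + TV/(1+r)^2
    = 2069.08273 + 2301.66847 + 21618.47491 = 25989.22611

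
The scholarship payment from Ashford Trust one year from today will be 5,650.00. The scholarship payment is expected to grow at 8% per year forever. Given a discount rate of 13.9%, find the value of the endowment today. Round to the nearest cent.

95762.71

Growing perpetuity: P = D₁ / (r − g) = 5,650.0000 / (0.139 − 0.08) = 95,762.71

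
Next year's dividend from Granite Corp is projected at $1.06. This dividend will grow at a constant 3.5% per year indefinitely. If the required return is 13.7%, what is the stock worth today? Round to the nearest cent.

Growing perpetuity: P = D₁ / (r − g) = $1.0600 / (0.137 − 0.035) = $10.39

$10.39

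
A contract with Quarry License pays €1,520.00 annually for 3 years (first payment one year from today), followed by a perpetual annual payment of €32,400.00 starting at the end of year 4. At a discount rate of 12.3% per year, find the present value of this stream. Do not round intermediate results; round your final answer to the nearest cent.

€189626.77

PV of 3-year annuity: €1,520.00 × [1 − (1+0.123)^−3] / 0.123 = 3632.04507
Perpetuity value at year 3: €32,400.00 / 0.123 = 263414.63415
PV of perpetuity: 263414.63415 / (1+0.123)^3 = 185994.72612
Total PV = 3632.04507 + 185994.72612 = 189626.77119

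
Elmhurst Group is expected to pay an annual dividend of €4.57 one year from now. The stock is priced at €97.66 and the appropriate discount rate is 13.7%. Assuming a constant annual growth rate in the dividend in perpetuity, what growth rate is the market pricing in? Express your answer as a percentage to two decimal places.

P = D₁/(r−g) ⇒ g = r − D₁/P = 0.137 − €4.57/€97.66 = 0.090205

9.02%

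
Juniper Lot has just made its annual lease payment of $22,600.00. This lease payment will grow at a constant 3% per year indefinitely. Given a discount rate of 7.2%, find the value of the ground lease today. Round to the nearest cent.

D₁ = D₀ × (1 + g) = $22,600.00 × 1.03 = $23,278.0000
Growing perpetuity: P = D₁ / (r − g) = $23,278.0000 / (0.072 − 0.03) = $554,238.10

$554238.10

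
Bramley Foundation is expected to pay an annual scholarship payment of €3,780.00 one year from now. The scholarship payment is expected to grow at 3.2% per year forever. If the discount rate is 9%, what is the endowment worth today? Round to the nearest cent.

€65172.41

Growing perpetuity: P = D₁ / (r − g) = €3,780.0000 / (0.09 − 0.032) = €65,172.41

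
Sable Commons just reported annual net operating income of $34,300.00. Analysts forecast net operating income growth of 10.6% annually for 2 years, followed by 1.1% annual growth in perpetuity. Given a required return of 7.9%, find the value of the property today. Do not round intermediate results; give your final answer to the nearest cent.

$606997.62

D_1 = 37935.80000
D_2 = 41956.99480
Terminal value at year 2: TV = D_2×(1+g_2)/(r−g_2) = 42418.52174/0.068 = 623801.79034
P_0 = D_1/(1+r)^1 + D_2/(1+r)^2 + TV/(1+r)^2
    = 35158.29472 + 36038.06669 + 535801.25621 = 606997.61762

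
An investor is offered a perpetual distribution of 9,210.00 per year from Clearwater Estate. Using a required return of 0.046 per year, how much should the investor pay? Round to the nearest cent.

200217.39

Level perpetuity: PV = C / r = 9,210.00 / 0.046 = 200,217.39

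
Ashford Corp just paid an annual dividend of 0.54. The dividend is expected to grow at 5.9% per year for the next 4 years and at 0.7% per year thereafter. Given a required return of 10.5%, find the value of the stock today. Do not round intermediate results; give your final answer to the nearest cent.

6.63

D_1 = 0.57186
D_2 = 0.60560
D_3 = 0.64133
D_4 = 0.67917
Terminal value at year 4: TV = D_4×(1+g_2)/(r−g_2) = 0.68392/0.098 = 6.97880
P_0 = D_1/(1+r)^1 + D_2/(1+r)^2 + D_3/(1+r)^3 + D_4/(1+r)^4 + TV/(1+r)^4
    = 0.51752 + 0.49598 + 0.47533 + 0.45554 + 4.68093 = 6.62530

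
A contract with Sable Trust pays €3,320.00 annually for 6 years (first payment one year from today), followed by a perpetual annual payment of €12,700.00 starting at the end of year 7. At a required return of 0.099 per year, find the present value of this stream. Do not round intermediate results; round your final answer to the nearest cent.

PV of 6-year annuity: €3,320.00 × [1 − (1+0.099)^−6] / 0.099 = 14501.93776
Perpetuity value at year 6: €12,700.00 / 0.099 = 128282.82828
PV of perpetuity: 128282.82828 / (1+0.099)^6 = 72808.54828
Total PV = 14501.93776 + 72808.54828 = 87310.48605

€87310.49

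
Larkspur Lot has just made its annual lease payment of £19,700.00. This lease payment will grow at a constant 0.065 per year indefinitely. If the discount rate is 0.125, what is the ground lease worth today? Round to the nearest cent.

£349675.00

D₁ = D₀ × (1 + g) = £19,700.00 × 1.065 = £20,980.5000
Growing perpetuity: P = D₁ / (r − g) = £20,980.5000 / (0.125 − 0.065) = £349,675.00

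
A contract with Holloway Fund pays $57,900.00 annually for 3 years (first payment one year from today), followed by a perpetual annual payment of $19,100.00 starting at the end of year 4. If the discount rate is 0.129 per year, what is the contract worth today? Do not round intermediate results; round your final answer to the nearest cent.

PV of 3-year annuity: $57,900.00 × [1 − (1+0.129)^−3] / 0.129 = 136943.20394
Perpetuity value at year 3: $19,100.00 / 0.129 = 148062.01550
PV of perpetuity: 148062.01550 / (1+0.129)^3 = 102887.31438
Total PV = 136943.20394 + 102887.31438 = 239830.51831

$239830.52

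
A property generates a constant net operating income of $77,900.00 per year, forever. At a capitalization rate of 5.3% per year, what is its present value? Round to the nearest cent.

Level perpetuity: PV = C / r = $77,900.00 / 0.053 = $1,469,811.32

$1469811.32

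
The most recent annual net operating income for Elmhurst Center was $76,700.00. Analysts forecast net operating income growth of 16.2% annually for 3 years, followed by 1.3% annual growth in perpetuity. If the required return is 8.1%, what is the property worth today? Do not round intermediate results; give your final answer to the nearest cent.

$1685516.97

D_1 = 89125.40000
D_2 = 103563.71480
D_3 = 120341.03660
Terminal value at year 3: TV = D_3×(1+g_2)/(r−g_2) = 121905.47007/0.068 = 1792727.50108
P_0 = D_1/(1+r)^1 + D_2/(1+r)^2 + D_3/(1+r)^3 + TV/(1+r)^3
    = 82447.17854 + 88624.99673 + 95265.72266 + 1419179.07435 = 1685516.97227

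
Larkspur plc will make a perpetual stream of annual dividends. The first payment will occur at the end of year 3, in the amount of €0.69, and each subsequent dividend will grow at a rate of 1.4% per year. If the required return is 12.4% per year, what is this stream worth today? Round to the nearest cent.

Value at end of year 2: C₁ / (r − g) = €0.69 / (0.124 − 0.014) = €6.2727
Discount to today: PV = €6.2727 / (1 + 0.124)^2 = €6.2727 / 1.263376 = €4.97

€4.97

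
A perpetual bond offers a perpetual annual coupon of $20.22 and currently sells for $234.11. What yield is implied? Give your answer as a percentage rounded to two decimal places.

P = C/r ⇒ r = C/P = $20.22/$234.11 = 0.086370

8.64%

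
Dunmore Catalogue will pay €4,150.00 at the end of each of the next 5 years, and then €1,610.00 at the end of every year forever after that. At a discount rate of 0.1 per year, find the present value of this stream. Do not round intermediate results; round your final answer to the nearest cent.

€25728.60

PV of 5-year annuity: €4,150.00 × [1 − (1+0.1)^−5] / 0.1 = 15731.76509
Perpetuity value at year 5: €1,610.00 / 0.1 = 16100.00000
PV of perpetuity: 16100.00000 / (1+0.1)^5 = 9996.83330
Total PV = 15731.76509 + 9996.83330 = 25728.59839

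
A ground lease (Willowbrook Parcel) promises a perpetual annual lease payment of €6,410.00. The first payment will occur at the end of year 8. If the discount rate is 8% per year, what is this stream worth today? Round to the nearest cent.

€46752.17

Value at end of year 7: C / r = €6,410.00 / 0.08 = €80,125.0000
Discount to today: PV = €80,125.0000 / (1 + 0.08)^7 = €80,125.0000 / 1.713824 = €46,752.17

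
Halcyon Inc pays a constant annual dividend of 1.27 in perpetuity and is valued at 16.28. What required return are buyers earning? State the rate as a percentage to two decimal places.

7.80%

P = C/r ⇒ r = C/P = 1.27/16.28 = 0.078010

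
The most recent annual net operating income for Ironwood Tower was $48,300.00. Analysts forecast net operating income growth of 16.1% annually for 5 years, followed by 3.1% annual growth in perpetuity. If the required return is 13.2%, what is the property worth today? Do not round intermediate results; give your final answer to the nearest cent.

$820223.94

D_1 = 56076.30000
D_2 = 65104.58430
D_3 = 75586.42237
D_4 = 87755.83637
D_5 = 101884.52603
Terminal value at year 5: TV = D_5×(1+g_2)/(r−g_2) = 105042.94634/0.101 = 1040029.17166
P_0 = D_1/(1+r)^1 + D_2/(1+r)^2 + D_3/(1+r)^3 + D_4/(1+r)^4 + D_5/(1+r)^5 + TV/(1+r)^5
    = 49537.36749 + 50806.43433 + 52108.01259 + 53442.93517 + 54812.05631 + 559517.12922 = 820223.93511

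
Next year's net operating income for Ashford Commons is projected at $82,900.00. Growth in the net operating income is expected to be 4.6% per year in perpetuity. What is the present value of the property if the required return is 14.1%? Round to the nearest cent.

Growing perpetuity: P = D₁ / (r − g) = $82,900.0000 / (0.141 − 0.046) = $872,631.58

$872631.58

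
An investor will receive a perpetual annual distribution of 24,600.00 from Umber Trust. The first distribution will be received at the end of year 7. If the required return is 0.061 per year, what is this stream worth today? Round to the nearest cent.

Value at end of year 6: C / r = 24,600.00 / 0.061 = 403,278.6885
Discount to today: PV = 403,278.6885 / (1 + 0.061)^6 = 403,278.6885 / 1.426567 = 282,691.64

282691.64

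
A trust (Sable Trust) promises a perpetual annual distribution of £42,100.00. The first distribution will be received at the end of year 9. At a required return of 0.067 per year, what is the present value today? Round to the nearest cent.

£374017.51

Value at end of year 8: C / r = £42,100.00 / 0.067 = £628,358.2090
Discount to today: PV = £628,358.2090 / (1 + 0.067)^8 = £628,358.2090 / 1.680023 = £374,017.51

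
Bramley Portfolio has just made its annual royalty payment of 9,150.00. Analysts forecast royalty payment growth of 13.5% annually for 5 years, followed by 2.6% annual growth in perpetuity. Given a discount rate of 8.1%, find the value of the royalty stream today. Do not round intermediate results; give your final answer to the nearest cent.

270879.62

D_1 = 10385.25000
D_2 = 11787.25875
D_3 = 13378.53868
D_4 = 15184.64140
D_5 = 17234.56799
Terminal value at year 5: TV = D_5×(1+g_2)/(r−g_2) = 17682.66676/0.055 = 321503.03201
P_0 = D_1/(1+r)^1 + D_2/(1+r)^2 + D_3/(1+r)^3 + D_4/(1+r)^4 + D_5/(1+r)^5 + TV/(1+r)^5
    = 9607.07678 + 10086.98626 + 10590.86901 + 11119.92260 + 11675.40440 + 217799.36199 = 270879.62104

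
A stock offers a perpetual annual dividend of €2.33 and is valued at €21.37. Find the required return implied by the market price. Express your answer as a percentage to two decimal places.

P = C/r ⇒ r = C/P = €2.33/€21.37 = 0.109031

10.90%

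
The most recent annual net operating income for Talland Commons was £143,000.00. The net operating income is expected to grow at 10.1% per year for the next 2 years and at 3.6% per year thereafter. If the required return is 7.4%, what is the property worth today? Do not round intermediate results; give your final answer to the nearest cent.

£4393991.40

D_1 = 157443.00000
D_2 = 173344.74300
Terminal value at year 2: TV = D_2×(1+g_2)/(r−g_2) = 179585.15375/0.038 = 4725925.09863
P_0 = D_1/(1+r)^1 + D_2/(1+r)^2 + TV/(1+r)^2
    = 146594.97207 + 150280.32053 + 4097116.10699 = 4393991.39959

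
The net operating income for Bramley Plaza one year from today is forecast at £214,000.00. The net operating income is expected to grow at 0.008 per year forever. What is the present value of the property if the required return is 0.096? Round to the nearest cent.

£2431818.18

Growing perpetuity: P = D₁ / (r − g) = £214,000.0000 / (0.096 − 0.008) = £2,431,818.18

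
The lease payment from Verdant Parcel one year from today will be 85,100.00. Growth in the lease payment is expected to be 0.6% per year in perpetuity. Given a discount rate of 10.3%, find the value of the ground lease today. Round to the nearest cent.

877319.59

Growing perpetuity: P = D₁ / (r − g) = 85,100.0000 / (0.103 − 0.006) = 877,319.59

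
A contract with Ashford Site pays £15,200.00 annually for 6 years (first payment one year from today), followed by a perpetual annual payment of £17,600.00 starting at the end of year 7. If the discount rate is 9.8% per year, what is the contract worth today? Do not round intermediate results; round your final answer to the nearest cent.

£169077.66

PV of 6-year annuity: £15,200.00 × [1 − (1+0.098)^−6] / 0.098 = 66589.77231
Perpetuity value at year 6: £17,600.00 / 0.098 = 179591.83673
PV of perpetuity: 179591.83673 / (1+0.098)^6 = 102487.88985
Total PV = 66589.77231 + 102487.88985 = 169077.66216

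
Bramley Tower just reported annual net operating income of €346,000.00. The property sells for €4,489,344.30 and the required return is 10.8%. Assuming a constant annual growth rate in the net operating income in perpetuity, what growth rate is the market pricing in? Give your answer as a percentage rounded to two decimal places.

P = D₀(1+g)/(r−g) ⇒ P(r−g) = D₀(1+g) ⇒ g(P+D₀) = P·r − D₀
g = (P·r − D₀)/(P + D₀) = (€4,489,344.30×0.108 − €346,000.00) / (€4,489,344.30 + €346,000.00) = 0.028715

2.87%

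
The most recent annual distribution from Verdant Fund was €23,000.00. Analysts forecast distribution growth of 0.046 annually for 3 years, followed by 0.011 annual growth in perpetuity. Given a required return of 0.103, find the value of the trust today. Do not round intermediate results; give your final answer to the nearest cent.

€277666.84

D_1 = 24058.00000
D_2 = 25164.66800
D_3 = 26322.24273
Terminal value at year 3: TV = D_3×(1+g_2)/(r−g_2) = 26611.78740/0.092 = 289258.55867
P_0 = D_1/(1+r)^1 + D_2/(1+r)^2 + D_3/(1+r)^3 + TV/(1+r)^3
    = 21811.42339 + 20684.26914 + 19615.36312 + 215555.78389 = 277666.83955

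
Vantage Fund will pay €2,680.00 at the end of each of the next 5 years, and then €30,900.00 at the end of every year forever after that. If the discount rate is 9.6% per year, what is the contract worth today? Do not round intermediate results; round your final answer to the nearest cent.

€213796.81

PV of 5-year annuity: €2,680.00 × [1 − (1+0.096)^−5] / 0.096 = 10263.98091
Perpetuity value at year 5: €30,900.00 / 0.096 = 321875.00000
PV of perpetuity: 321875.00000 / (1+0.096)^5 = 203532.83206
Total PV = 10263.98091 + 203532.83206 = 213796.81297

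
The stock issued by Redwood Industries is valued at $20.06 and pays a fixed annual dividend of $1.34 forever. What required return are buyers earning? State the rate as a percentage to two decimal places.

P = C/r ⇒ r = C/P = $1.34/$20.06 = 0.066800

6.68%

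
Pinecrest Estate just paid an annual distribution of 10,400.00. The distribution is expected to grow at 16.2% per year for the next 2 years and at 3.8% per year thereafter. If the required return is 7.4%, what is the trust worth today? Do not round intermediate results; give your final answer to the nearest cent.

374446.27

D_1 = 12084.80000
D_2 = 14042.53760
Terminal value at year 2: TV = D_2×(1+g_2)/(r−g_2) = 14576.15403/0.036 = 404893.16747
P_0 = D_1/(1+r)^1 + D_2/(1+r)^2 + TV/(1+r)^2
    = 11252.14153 + 12174.10471 + 351020.01903 = 374446.26526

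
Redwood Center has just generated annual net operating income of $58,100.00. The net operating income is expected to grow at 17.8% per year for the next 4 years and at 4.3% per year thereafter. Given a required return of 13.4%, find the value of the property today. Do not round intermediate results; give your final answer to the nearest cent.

$1031274.63

D_1 = 68441.80000
D_2 = 80624.44040
D_3 = 94975.59079
D_4 = 111881.24595
Terminal value at year 4: TV = D_4×(1+g_2)/(r−g_2) = 116692.13953/0.091 = 1282331.20360
P_0 = D_1/(1+r)^1 + D_2/(1+r)^2 + D_3/(1+r)^3 + D_4/(1+r)^4 + TV/(1+r)^4
    = 60354.32099 + 62696.11122 + 65128.76457 + 67655.80658 + 775439.62923 = 1031274.63258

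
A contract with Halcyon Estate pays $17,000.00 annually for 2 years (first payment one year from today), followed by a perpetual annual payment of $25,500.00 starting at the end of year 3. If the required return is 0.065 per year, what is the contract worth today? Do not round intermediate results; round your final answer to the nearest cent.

$376832.37

PV of 2-year annuity: $17,000.00 × [1 − (1+0.065)^−2] / 0.065 = 30950.64912
Perpetuity value at year 2: $25,500.00 / 0.065 = 392307.69231
PV of perpetuity: 392307.69231 / (1+0.065)^2 = 345881.71863
Total PV = 30950.64912 + 345881.71863 = 376832.36775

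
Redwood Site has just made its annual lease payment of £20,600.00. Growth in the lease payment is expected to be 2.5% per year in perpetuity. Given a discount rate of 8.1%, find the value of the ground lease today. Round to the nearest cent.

D₁ = D₀ × (1 + g) = £20,600.00 × 1.025 = £21,115.0000
Growing perpetuity: P = D₁ / (r − g) = £21,115.0000 / (0.081 − 0.025) = £377,053.57

£377053.57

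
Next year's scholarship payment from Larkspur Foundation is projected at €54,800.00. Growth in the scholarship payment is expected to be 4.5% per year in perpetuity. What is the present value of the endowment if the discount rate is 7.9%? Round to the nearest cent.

Growing perpetuity: P = D₁ / (r − g) = €54,800.0000 / (0.079 − 0.045) = €1,611,764.71

€1611764.71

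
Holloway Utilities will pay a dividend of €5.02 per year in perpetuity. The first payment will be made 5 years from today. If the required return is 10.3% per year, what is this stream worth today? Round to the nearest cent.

€32.93

Value at end of year 4: C / r = €5.02 / 0.103 = €48.7379
Discount to today: PV = €48.7379 / (1 + 0.103)^4 = €48.7379 / 1.480137 = €32.93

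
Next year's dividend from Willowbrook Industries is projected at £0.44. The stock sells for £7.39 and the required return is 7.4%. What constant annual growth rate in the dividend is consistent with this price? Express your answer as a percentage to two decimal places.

1.45%

P = D₁/(r−g) ⇒ g = r − D₁/P = 0.074 − £0.44/£7.39 = 0.014460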